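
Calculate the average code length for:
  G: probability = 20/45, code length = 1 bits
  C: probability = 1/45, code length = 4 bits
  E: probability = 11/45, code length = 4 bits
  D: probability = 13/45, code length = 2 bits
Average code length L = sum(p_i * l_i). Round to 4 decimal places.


Weighted contributions p_i * l_i:
  G: (20/45) * 1 = 20/45
  C: (1/45) * 4 = 4/45
  E: (11/45) * 4 = 44/45
  D: (13/45) * 2 = 26/45
Sum = (20 + 4 + 44 + 26)/45 = 94/45

L = 94/45 = 2.0889 bits/symbol


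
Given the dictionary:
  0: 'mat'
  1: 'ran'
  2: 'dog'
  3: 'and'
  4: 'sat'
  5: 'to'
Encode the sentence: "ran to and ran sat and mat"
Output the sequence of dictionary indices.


Look up each word in the dictionary:
  'ran' -> 1
  'to' -> 5
  'and' -> 3
  'ran' -> 1
  'sat' -> 4
  'and' -> 3
  'mat' -> 0

Encoded: [1, 5, 3, 1, 4, 3, 0]


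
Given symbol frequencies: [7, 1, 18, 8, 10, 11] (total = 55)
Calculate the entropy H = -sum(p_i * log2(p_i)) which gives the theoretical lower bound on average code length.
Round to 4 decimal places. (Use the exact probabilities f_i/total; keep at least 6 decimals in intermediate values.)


Per-symbol terms -p_i * log2(p_i) with p_i = f_i/55:
  p = 7/55 = 0.127273: log2(p) = -2.974005, -p*log2(p) = 0.378510
  p = 1/55 = 0.018182: log2(p) = -5.781360, -p*log2(p) = 0.105116
  p = 18/55 = 0.327273: log2(p) = -1.611435, -p*log2(p) = 0.527379
  p = 8/55 = 0.145455: log2(p) = -2.781360, -p*log2(p) = 0.404561
  p = 10/55 = 0.181818: log2(p) = -2.459432, -p*log2(p) = 0.447169
  p = 11/55 = 0.200000: log2(p) = -2.321928, -p*log2(p) = 0.464386
H = 0.378510 + 0.105116 + 0.527379 + 0.404561 + 0.447169 + 0.464386 = 2.327121

H = 2.3271 bits/symbol


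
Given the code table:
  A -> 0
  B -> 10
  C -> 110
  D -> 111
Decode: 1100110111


Decoding:
110 -> C
0 -> A
110 -> C
111 -> D


Result: CACD


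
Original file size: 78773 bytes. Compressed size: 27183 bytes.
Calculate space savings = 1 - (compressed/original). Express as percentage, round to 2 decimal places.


ratio = compressed/original = 27183/78773 = 0.34508
savings = 1 - ratio = 1 - 0.34508 = 0.65492
as a percentage: 0.65492 * 100 = 65.49%

Space savings = 1 - 27183/78773 = 65.49%


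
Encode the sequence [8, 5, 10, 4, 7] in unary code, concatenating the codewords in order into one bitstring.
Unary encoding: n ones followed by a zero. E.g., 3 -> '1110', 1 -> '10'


Encode each number as n ones followed by a terminating 0:
  8 -> 111111110 (9 bits)
  5 -> 111110 (6 bits)
  10 -> 11111111110 (11 bits)
  4 -> 11110 (5 bits)
  7 -> 11111110 (8 bits)
Total length = 9 + 6 + 11 + 5 + 8 = 39 bits.

Unary([8, 5, 10, 4, 7]) = 111111110111110111111111101111011111110 (39 bits)


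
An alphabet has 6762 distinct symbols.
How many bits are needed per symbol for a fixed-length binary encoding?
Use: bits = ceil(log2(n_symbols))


log2(6762) = 12.7232
Bracket: 2^12 = 4096 < 6762 <= 2^13 = 8192
So ceil(log2(6762)) = 13

bits = ceil(log2(6762)) = ceil(12.7232) = 13 bits


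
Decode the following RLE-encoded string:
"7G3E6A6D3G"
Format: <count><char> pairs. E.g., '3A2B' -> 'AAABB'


Expanding each <count><char> pair:
  7G -> 'GGGGGGG'
  3E -> 'EEE'
  6A -> 'AAAAAA'
  6D -> 'DDDDDD'
  3G -> 'GGG'

Decoded = GGGGGGGEEEAAAAAADDDDDDGGG


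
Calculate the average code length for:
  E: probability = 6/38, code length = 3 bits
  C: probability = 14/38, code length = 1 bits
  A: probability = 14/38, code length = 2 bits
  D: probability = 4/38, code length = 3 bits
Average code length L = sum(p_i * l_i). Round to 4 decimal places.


Weighted contributions p_i * l_i:
  E: (6/38) * 3 = 18/38
  C: (14/38) * 1 = 14/38
  A: (14/38) * 2 = 28/38
  D: (4/38) * 3 = 12/38
Sum = (18 + 14 + 28 + 12)/38 = 72/38

L = 72/38 = 1.8947 bits/symbol


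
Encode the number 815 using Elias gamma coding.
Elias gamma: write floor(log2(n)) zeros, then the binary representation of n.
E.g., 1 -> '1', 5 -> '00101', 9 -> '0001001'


num_bits = floor(log2(815)) + 1 = 10
leading_zeros = num_bits - 1 = 9
binary(815) = 1100101111

Elias gamma(815) = '000000000' + '1100101111' = 0000000001100101111 (19 bits)


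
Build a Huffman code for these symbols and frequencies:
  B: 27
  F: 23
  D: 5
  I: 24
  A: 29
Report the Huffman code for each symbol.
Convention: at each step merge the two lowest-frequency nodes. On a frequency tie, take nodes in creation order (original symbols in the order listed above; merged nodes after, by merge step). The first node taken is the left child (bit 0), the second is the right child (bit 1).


Huffman tree construction:
Step 1: Merge D(5) + F(23) = 28
Step 2: Merge I(24) + B(27) = 51
Step 3: Merge (D+F)(28) + A(29) = 57
Step 4: Merge (I+B)(51) + ((D+F)+A)(57) = 108
Read each symbol's code off the tree from the root (left child = 0, right child = 1).

Codes:
  B: 01 (length 2)
  F: 101 (length 3)
  D: 100 (length 3)
  I: 00 (length 2)
  A: 11 (length 2)
Average code length: 244/108 = 2.2593 bits/symbol


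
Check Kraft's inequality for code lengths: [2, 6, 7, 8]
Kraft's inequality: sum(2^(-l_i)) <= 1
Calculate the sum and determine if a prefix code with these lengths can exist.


Sum = 2^(-2) + 2^(-6) + 2^(-7) + 2^(-8)
    = 0.25 + 0.015625 + 0.0078125 + 0.00390625
    = 71/256 = 0.27734375
Since 0.27734375 <= 1, Kraft's inequality IS satisfied.
A prefix code with these lengths CAN exist.

Kraft sum = 0.27734375. Satisfied.


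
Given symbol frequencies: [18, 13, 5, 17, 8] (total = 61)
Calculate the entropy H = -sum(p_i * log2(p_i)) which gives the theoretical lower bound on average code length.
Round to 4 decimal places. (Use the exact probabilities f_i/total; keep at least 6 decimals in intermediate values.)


Per-symbol terms -p_i * log2(p_i) with p_i = f_i/61:
  p = 18/61 = 0.295082: log2(p) = -1.760812, -p*log2(p) = 0.519584
  p = 13/61 = 0.213115: log2(p) = -2.230298, -p*log2(p) = 0.475309
  p = 5/61 = 0.081967: log2(p) = -3.608809, -p*log2(p) = 0.295804
  p = 17/61 = 0.278689: log2(p) = -1.843274, -p*log2(p) = 0.513699
  p = 8/61 = 0.131148: log2(p) = -2.930737, -p*log2(p) = 0.384359
H = 0.519584 + 0.475309 + 0.295804 + 0.513699 + 0.384359 = 2.188755

H = 2.1888 bits/symbol


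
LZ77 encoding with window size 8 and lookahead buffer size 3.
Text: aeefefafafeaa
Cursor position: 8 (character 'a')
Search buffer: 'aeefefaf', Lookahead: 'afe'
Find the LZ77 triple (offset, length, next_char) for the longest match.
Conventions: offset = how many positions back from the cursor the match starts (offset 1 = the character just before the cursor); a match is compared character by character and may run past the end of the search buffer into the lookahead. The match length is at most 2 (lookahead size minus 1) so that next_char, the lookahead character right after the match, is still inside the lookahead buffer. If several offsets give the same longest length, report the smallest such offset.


Try each offset into the search buffer:
  offset=1 (pos 7, char 'f'): match length 0
  offset=2 (pos 6, char 'a'): match length 2
  offset=3 (pos 5, char 'f'): match length 0
  offset=4 (pos 4, char 'e'): match length 0
  offset=5 (pos 3, char 'f'): match length 0
  offset=6 (pos 2, char 'e'): match length 0
  offset=7 (pos 1, char 'e'): match length 0
  offset=8 (pos 0, char 'a'): match length 1
Longest match has length 2 at offset 2.
next_char = character at position 8 + 2 = 10 -> 'e'

Best match: offset=2, length=2 (matching 'af' starting at position 6)
LZ77 triple: (2, 2, 'e')


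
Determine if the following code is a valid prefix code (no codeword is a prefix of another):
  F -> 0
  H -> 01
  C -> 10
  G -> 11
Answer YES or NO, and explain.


Checking each pair (does one codeword prefix another?):
  F='0' vs H='01': prefix -- VIOLATION

NO -- this is NOT a valid prefix code. F (0) is a prefix of H (01).


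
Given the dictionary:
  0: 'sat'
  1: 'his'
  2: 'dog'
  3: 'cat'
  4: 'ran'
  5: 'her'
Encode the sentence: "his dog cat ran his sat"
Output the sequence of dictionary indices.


Look up each word in the dictionary:
  'his' -> 1
  'dog' -> 2
  'cat' -> 3
  'ran' -> 4
  'his' -> 1
  'sat' -> 0

Encoded: [1, 2, 3, 4, 1, 0]


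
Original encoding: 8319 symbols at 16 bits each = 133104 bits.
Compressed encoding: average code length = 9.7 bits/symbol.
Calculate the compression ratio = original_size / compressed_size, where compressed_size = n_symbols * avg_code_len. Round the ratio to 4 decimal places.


original_size = n_symbols * orig_bits = 8319 * 16 = 133104 bits
compressed_size = n_symbols * avg_code_len = 8319 * 9.7 = 80694.3 bits
ratio = original_size / compressed_size = 133104 / 80694.3 = 1.6495

Compression ratio = 1.6495


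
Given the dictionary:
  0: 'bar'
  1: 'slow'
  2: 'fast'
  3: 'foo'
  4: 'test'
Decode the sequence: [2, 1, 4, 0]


Look up each index in the dictionary:
  2 -> 'fast'
  1 -> 'slow'
  4 -> 'test'
  0 -> 'bar'

Decoded: "fast slow test bar"


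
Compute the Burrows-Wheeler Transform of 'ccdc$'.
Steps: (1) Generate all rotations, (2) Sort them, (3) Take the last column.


Rotations (sorted):
  0: $ccdc -> last char: c
  1: c$ccd -> last char: d
  2: ccdc$ -> last char: $
  3: cdc$c -> last char: c
  4: dc$cc -> last char: c


BWT = cd$cc


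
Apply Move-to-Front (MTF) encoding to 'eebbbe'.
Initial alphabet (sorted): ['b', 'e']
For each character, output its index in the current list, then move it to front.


MTF encoding:
'e': index 1 in ['b', 'e'] -> ['e', 'b']
'e': index 0 in ['e', 'b'] -> ['e', 'b']
'b': index 1 in ['e', 'b'] -> ['b', 'e']
'b': index 0 in ['b', 'e'] -> ['b', 'e']
'b': index 0 in ['b', 'e'] -> ['b', 'e']
'e': index 1 in ['b', 'e'] -> ['e', 'b']


Output: [1, 0, 1, 0, 0, 1]


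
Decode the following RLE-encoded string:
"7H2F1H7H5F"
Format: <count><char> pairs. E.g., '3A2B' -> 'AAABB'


Expanding each <count><char> pair:
  7H -> 'HHHHHHH'
  2F -> 'FF'
  1H -> 'H'
  7H -> 'HHHHHHH'
  5F -> 'FFFFF'

Decoded = HHHHHHHFFHHHHHHHHFFFFF


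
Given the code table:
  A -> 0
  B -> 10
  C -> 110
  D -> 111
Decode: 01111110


Decoding:
0 -> A
111 -> D
111 -> D
0 -> A


Result: ADDA


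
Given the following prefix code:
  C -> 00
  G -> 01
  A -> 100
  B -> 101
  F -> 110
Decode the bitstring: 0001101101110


Decoding step by step:
Bits 00 -> C
Bits 01 -> G
Bits 101 -> B
Bits 101 -> B
Bits 110 -> F


Decoded message: CGBBF


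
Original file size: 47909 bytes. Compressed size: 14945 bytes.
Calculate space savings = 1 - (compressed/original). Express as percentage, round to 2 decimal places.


ratio = compressed/original = 14945/47909 = 0.311946
savings = 1 - ratio = 1 - 0.311946 = 0.688054
as a percentage: 0.688054 * 100 = 68.81%

Space savings = 1 - 14945/47909 = 68.81%


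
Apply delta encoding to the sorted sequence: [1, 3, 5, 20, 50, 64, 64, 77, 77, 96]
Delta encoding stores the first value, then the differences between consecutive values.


First value: 1
Deltas:
  3 - 1 = 2
  5 - 3 = 2
  20 - 5 = 15
  50 - 20 = 30
  64 - 50 = 14
  64 - 64 = 0
  77 - 64 = 13
  77 - 77 = 0
  96 - 77 = 19


Delta encoded: [1, 2, 2, 15, 30, 14, 0, 13, 0, 19]


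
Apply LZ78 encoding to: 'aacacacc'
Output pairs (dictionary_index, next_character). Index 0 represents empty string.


LZ78 encoding steps:
Dictionary: {0: ''}
Step 1: w='' (idx 0), next='a' -> output (0, 'a'), add 'a' as idx 1
Step 2: w='a' (idx 1), next='c' -> output (1, 'c'), add 'ac' as idx 2
Step 3: w='ac' (idx 2), next='a' -> output (2, 'a'), add 'aca' as idx 3
Step 4: w='' (idx 0), next='c' -> output (0, 'c'), add 'c' as idx 4
Step 5: w='c' (idx 4), end of input -> output (4, '')


Encoded: [(0, 'a'), (1, 'c'), (2, 'a'), (0, 'c'), (4, '')]


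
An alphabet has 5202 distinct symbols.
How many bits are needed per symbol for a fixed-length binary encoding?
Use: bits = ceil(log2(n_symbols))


log2(5202) = 12.3449
Bracket: 2^12 = 4096 < 5202 <= 2^13 = 8192
So ceil(log2(5202)) = 13

bits = ceil(log2(5202)) = ceil(12.3449) = 13 bits


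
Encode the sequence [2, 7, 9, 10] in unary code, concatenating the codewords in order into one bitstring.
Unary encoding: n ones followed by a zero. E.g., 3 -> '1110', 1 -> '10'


Encode each number as n ones followed by a terminating 0:
  2 -> 110 (3 bits)
  7 -> 11111110 (8 bits)
  9 -> 1111111110 (10 bits)
  10 -> 11111111110 (11 bits)
Total length = 3 + 8 + 10 + 11 = 32 bits.

Unary([2, 7, 9, 10]) = 11011111110111111111011111111110 (32 bits)


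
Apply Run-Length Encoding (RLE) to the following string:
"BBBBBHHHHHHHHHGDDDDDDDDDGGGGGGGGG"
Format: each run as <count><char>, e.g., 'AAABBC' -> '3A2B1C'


Scanning runs left to right:
  i=0: run of 'B' x 5 -> '5B'
  i=5: run of 'H' x 9 -> '9H'
  i=14: run of 'G' x 1 -> '1G'
  i=15: run of 'D' x 9 -> '9D'
  i=24: run of 'G' x 9 -> '9G'

RLE = 5B9H1G9D9G


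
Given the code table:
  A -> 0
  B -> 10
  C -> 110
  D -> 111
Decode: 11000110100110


Decoding:
110 -> C
0 -> A
0 -> A
110 -> C
10 -> B
0 -> A
110 -> C


Result: CAACBAC


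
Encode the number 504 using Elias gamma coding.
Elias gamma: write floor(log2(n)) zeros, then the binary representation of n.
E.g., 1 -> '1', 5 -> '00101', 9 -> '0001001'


num_bits = floor(log2(504)) + 1 = 9
leading_zeros = num_bits - 1 = 8
binary(504) = 111111000

Elias gamma(504) = '00000000' + '111111000' = 00000000111111000 (17 bits)


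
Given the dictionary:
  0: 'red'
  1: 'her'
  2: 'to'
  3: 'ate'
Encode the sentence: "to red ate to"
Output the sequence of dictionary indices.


Look up each word in the dictionary:
  'to' -> 2
  'red' -> 0
  'ate' -> 3
  'to' -> 2

Encoded: [2, 0, 3, 2]


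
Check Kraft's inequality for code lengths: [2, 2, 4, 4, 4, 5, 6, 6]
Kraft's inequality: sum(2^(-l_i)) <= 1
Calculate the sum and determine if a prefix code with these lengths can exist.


Sum = 2^(-2) + 2^(-2) + 2^(-4) + 2^(-4) + 2^(-4) + 2^(-5) + 2^(-6) + 2^(-6)
    = 0.25 + 0.25 + 0.0625 + 0.0625 + 0.0625 + 0.03125 + 0.015625 + 0.015625
    = 48/64 = 0.75
Since 0.75 <= 1, Kraft's inequality IS satisfied.
A prefix code with these lengths CAN exist.

Kraft sum = 0.75. Satisfied.


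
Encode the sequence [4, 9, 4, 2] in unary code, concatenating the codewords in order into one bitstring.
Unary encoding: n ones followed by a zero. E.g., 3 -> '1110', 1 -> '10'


Encode each number as n ones followed by a terminating 0:
  4 -> 11110 (5 bits)
  9 -> 1111111110 (10 bits)
  4 -> 11110 (5 bits)
  2 -> 110 (3 bits)
Total length = 5 + 10 + 5 + 3 = 23 bits.

Unary([4, 9, 4, 2]) = 11110111111111011110110 (23 bits)


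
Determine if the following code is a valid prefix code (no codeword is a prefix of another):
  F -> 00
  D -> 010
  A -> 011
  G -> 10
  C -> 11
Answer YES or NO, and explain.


Checking each pair (does one codeword prefix another?):
  F='00' vs D='010': no prefix
  F='00' vs A='011': no prefix
  F='00' vs G='10': no prefix
  F='00' vs C='11': no prefix
  D='010' vs F='00': no prefix
  D='010' vs A='011': no prefix
  D='010' vs G='10': no prefix
  D='010' vs C='11': no prefix
  A='011' vs F='00': no prefix
  A='011' vs D='010': no prefix
  A='011' vs G='10': no prefix
  A='011' vs C='11': no prefix
  G='10' vs F='00': no prefix
  G='10' vs D='010': no prefix
  G='10' vs A='011': no prefix
  G='10' vs C='11': no prefix
  C='11' vs F='00': no prefix
  C='11' vs D='010': no prefix
  C='11' vs A='011': no prefix
  C='11' vs G='10': no prefix
No violation found over all pairs.

YES -- this is a valid prefix code. No codeword is a prefix of any other codeword.


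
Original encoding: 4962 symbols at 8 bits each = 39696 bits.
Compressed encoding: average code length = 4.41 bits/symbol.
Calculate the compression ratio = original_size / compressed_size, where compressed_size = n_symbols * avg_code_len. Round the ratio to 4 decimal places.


original_size = n_symbols * orig_bits = 4962 * 8 = 39696 bits
compressed_size = n_symbols * avg_code_len = 4962 * 4.41 = 21882.42 bits
ratio = original_size / compressed_size = 39696 / 21882.42 = 1.8141

Compression ratio = 1.8141


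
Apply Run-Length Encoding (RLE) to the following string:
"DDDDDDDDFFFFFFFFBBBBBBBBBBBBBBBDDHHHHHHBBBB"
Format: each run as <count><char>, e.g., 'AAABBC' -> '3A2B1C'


Scanning runs left to right:
  i=0: run of 'D' x 8 -> '8D'
  i=8: run of 'F' x 8 -> '8F'
  i=16: run of 'B' x 15 -> '15B'
  i=31: run of 'D' x 2 -> '2D'
  i=33: run of 'H' x 6 -> '6H'
  i=39: run of 'B' x 4 -> '4B'

RLE = 8D8F15B2D6H4B


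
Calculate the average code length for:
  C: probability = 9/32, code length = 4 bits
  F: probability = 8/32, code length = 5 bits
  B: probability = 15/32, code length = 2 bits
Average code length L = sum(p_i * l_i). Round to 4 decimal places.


Weighted contributions p_i * l_i:
  C: (9/32) * 4 = 36/32
  F: (8/32) * 5 = 40/32
  B: (15/32) * 2 = 30/32
Sum = (36 + 40 + 30)/32 = 106/32

L = 106/32 = 3.3125 bits/symbol


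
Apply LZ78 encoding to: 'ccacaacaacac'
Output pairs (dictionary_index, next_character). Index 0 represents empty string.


LZ78 encoding steps:
Dictionary: {0: ''}
Step 1: w='' (idx 0), next='c' -> output (0, 'c'), add 'c' as idx 1
Step 2: w='c' (idx 1), next='a' -> output (1, 'a'), add 'ca' as idx 2
Step 3: w='ca' (idx 2), next='a' -> output (2, 'a'), add 'caa' as idx 3
Step 4: w='caa' (idx 3), next='c' -> output (3, 'c'), add 'caac' as idx 4
Step 5: w='' (idx 0), next='a' -> output (0, 'a'), add 'a' as idx 5
Step 6: w='c' (idx 1), end of input -> output (1, '')


Encoded: [(0, 'c'), (1, 'a'), (2, 'a'), (3, 'c'), (0, 'a'), (1, '')]


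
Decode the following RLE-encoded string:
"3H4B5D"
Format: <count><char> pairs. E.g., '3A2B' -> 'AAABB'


Expanding each <count><char> pair:
  3H -> 'HHH'
  4B -> 'BBBB'
  5D -> 'DDDDD'

Decoded = HHHBBBBDDDDD


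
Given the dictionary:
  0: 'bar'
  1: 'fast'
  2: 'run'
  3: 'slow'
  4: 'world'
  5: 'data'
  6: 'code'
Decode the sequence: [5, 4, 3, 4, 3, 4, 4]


Look up each index in the dictionary:
  5 -> 'data'
  4 -> 'world'
  3 -> 'slow'
  4 -> 'world'
  3 -> 'slow'
  4 -> 'world'
  4 -> 'world'

Decoded: "data world slow world slow world world"


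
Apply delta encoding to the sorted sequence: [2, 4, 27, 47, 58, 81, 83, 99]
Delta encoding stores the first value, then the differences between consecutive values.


First value: 2
Deltas:
  4 - 2 = 2
  27 - 4 = 23
  47 - 27 = 20
  58 - 47 = 11
  81 - 58 = 23
  83 - 81 = 2
  99 - 83 = 16


Delta encoded: [2, 2, 23, 20, 11, 23, 2, 16]


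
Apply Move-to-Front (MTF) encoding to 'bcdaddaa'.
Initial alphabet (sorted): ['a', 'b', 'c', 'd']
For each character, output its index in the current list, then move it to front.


MTF encoding:
'b': index 1 in ['a', 'b', 'c', 'd'] -> ['b', 'a', 'c', 'd']
'c': index 2 in ['b', 'a', 'c', 'd'] -> ['c', 'b', 'a', 'd']
'd': index 3 in ['c', 'b', 'a', 'd'] -> ['d', 'c', 'b', 'a']
'a': index 3 in ['d', 'c', 'b', 'a'] -> ['a', 'd', 'c', 'b']
'd': index 1 in ['a', 'd', 'c', 'b'] -> ['d', 'a', 'c', 'b']
'd': index 0 in ['d', 'a', 'c', 'b'] -> ['d', 'a', 'c', 'b']
'a': index 1 in ['d', 'a', 'c', 'b'] -> ['a', 'd', 'c', 'b']
'a': index 0 in ['a', 'd', 'c', 'b'] -> ['a', 'd', 'c', 'b']


Output: [1, 2, 3, 3, 1, 0, 1, 0]


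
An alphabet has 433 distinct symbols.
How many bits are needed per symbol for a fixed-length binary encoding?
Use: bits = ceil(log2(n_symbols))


log2(433) = 8.7582
Bracket: 2^8 = 256 < 433 <= 2^9 = 512
So ceil(log2(433)) = 9

bits = ceil(log2(433)) = ceil(8.7582) = 9 bits


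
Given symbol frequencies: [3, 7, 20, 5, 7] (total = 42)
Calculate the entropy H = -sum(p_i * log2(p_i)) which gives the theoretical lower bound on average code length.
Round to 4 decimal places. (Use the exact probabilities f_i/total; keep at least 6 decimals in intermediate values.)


Per-symbol terms -p_i * log2(p_i) with p_i = f_i/42:
  p = 3/42 = 0.071429: log2(p) = -3.807355, -p*log2(p) = 0.271954
  p = 7/42 = 0.166667: log2(p) = -2.584963, -p*log2(p) = 0.430827
  p = 20/42 = 0.476190: log2(p) = -1.070389, -p*log2(p) = 0.509709
  p = 5/42 = 0.119048: log2(p) = -3.070389, -p*log2(p) = 0.365523
  p = 7/42 = 0.166667: log2(p) = -2.584963, -p*log2(p) = 0.430827
H = 0.271954 + 0.430827 + 0.509709 + 0.365523 + 0.430827 = 2.008840

H = 2.0088 bits/symbol


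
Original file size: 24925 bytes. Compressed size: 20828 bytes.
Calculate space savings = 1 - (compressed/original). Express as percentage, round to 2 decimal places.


ratio = compressed/original = 20828/24925 = 0.835627
savings = 1 - ratio = 1 - 0.835627 = 0.164373
as a percentage: 0.164373 * 100 = 16.44%

Space savings = 1 - 20828/24925 = 16.44%


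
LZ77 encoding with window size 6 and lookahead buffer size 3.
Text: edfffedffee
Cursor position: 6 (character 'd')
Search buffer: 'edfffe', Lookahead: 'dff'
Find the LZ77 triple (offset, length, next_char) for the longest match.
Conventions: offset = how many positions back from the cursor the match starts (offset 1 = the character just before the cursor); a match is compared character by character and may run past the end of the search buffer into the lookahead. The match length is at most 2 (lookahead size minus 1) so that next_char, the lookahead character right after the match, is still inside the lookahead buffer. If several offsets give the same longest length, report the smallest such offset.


Try each offset into the search buffer:
  offset=1 (pos 5, char 'e'): match length 0
  offset=2 (pos 4, char 'f'): match length 0
  offset=3 (pos 3, char 'f'): match length 0
  offset=4 (pos 2, char 'f'): match length 0
  offset=5 (pos 1, char 'd'): match length 2
  offset=6 (pos 0, char 'e'): match length 0
Longest match has length 2 at offset 5.
next_char = character at position 6 + 2 = 8 -> 'f'

Best match: offset=5, length=2 (matching 'df' starting at position 1)
LZ77 triple: (5, 2, 'f')


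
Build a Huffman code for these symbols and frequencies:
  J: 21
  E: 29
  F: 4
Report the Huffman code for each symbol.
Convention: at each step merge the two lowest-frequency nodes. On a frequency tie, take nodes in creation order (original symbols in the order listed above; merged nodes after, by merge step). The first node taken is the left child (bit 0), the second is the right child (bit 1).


Huffman tree construction:
Step 1: Merge F(4) + J(21) = 25
Step 2: Merge (F+J)(25) + E(29) = 54
Read each symbol's code off the tree from the root (left child = 0, right child = 1).

Codes:
  J: 01 (length 2)
  E: 1 (length 1)
  F: 00 (length 2)
Average code length: 79/54 = 1.4630 bits/symbol


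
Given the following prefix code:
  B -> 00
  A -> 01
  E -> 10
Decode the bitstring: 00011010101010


Decoding step by step:
Bits 00 -> B
Bits 01 -> A
Bits 10 -> E
Bits 10 -> E
Bits 10 -> E
Bits 10 -> E
Bits 10 -> E


Decoded message: BAEEEEE


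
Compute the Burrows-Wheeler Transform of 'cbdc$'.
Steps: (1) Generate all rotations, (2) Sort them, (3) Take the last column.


Rotations (sorted):
  0: $cbdc -> last char: c
  1: bdc$c -> last char: c
  2: c$cbd -> last char: d
  3: cbdc$ -> last char: $
  4: dc$cb -> last char: b


BWT = ccd$b


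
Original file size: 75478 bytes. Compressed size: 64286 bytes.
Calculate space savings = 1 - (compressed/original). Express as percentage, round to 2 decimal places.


ratio = compressed/original = 64286/75478 = 0.851718
savings = 1 - ratio = 1 - 0.851718 = 0.148282
as a percentage: 0.148282 * 100 = 14.83%

Space savings = 1 - 64286/75478 = 14.83%


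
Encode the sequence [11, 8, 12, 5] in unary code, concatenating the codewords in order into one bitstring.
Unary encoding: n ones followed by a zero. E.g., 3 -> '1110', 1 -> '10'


Encode each number as n ones followed by a terminating 0:
  11 -> 111111111110 (12 bits)
  8 -> 111111110 (9 bits)
  12 -> 1111111111110 (13 bits)
  5 -> 111110 (6 bits)
Total length = 12 + 9 + 13 + 6 = 40 bits.

Unary([11, 8, 12, 5]) = 1111111111101111111101111111111110111110 (40 bits)


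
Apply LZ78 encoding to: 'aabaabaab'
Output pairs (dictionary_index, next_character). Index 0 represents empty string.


LZ78 encoding steps:
Dictionary: {0: ''}
Step 1: w='' (idx 0), next='a' -> output (0, 'a'), add 'a' as idx 1
Step 2: w='a' (idx 1), next='b' -> output (1, 'b'), add 'ab' as idx 2
Step 3: w='a' (idx 1), next='a' -> output (1, 'a'), add 'aa' as idx 3
Step 4: w='' (idx 0), next='b' -> output (0, 'b'), add 'b' as idx 4
Step 5: w='aa' (idx 3), next='b' -> output (3, 'b'), add 'aab' as idx 5


Encoded: [(0, 'a'), (1, 'b'), (1, 'a'), (0, 'b'), (3, 'b')]


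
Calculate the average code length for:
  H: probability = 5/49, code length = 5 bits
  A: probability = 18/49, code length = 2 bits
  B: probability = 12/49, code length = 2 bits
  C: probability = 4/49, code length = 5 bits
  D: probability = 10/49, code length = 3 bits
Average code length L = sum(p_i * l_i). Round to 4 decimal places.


Weighted contributions p_i * l_i:
  H: (5/49) * 5 = 25/49
  A: (18/49) * 2 = 36/49
  B: (12/49) * 2 = 24/49
  C: (4/49) * 5 = 20/49
  D: (10/49) * 3 = 30/49
Sum = (25 + 36 + 24 + 20 + 30)/49 = 135/49

L = 135/49 = 2.7551 bits/symbol


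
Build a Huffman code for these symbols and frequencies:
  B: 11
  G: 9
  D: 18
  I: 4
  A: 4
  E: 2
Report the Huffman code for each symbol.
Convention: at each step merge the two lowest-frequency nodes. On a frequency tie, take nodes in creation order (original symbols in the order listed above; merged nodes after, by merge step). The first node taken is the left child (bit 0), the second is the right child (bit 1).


Huffman tree construction:
Step 1: Merge E(2) + I(4) = 6
Step 2: Merge A(4) + (E+I)(6) = 10
Step 3: Merge G(9) + (A+(E+I))(10) = 19
Step 4: Merge B(11) + D(18) = 29
Step 5: Merge (G+(A+(E+I)))(19) + (B+D)(29) = 48
Read each symbol's code off the tree from the root (left child = 0, right child = 1).

Codes:
  B: 10 (length 2)
  G: 00 (length 2)
  D: 11 (length 2)
  I: 0111 (length 4)
  A: 010 (length 3)
  E: 0110 (length 4)
Average code length: 112/48 = 2.3333 bits/symbol


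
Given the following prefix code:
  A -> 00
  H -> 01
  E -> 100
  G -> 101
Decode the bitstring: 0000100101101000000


Decoding step by step:
Bits 00 -> A
Bits 00 -> A
Bits 100 -> E
Bits 101 -> G
Bits 101 -> G
Bits 00 -> A
Bits 00 -> A
Bits 00 -> A


Decoded message: AAEGGAAA


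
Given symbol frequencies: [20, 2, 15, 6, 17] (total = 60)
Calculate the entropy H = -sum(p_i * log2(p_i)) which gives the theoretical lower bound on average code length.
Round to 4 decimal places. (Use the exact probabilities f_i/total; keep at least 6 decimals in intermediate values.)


Per-symbol terms -p_i * log2(p_i) with p_i = f_i/60:
  p = 20/60 = 0.333333: log2(p) = -1.584963, -p*log2(p) = 0.528321
  p = 2/60 = 0.033333: log2(p) = -4.906891, -p*log2(p) = 0.163563
  p = 15/60 = 0.250000: log2(p) = -2.000000, -p*log2(p) = 0.500000
  p = 6/60 = 0.100000: log2(p) = -3.321928, -p*log2(p) = 0.332193
  p = 17/60 = 0.283333: log2(p) = -1.819428, -p*log2(p) = 0.515505
H = 0.528321 + 0.163563 + 0.500000 + 0.332193 + 0.515505 = 2.039582

H = 2.0396 bits/symbol


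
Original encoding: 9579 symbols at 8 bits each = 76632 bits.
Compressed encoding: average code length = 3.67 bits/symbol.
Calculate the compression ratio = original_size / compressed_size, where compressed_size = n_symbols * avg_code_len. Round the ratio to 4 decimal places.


original_size = n_symbols * orig_bits = 9579 * 8 = 76632 bits
compressed_size = n_symbols * avg_code_len = 9579 * 3.67 = 35154.93 bits
ratio = original_size / compressed_size = 76632 / 35154.93 = 2.1798

Compression ratio = 2.1798


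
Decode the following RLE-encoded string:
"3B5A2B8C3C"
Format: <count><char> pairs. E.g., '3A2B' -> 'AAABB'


Expanding each <count><char> pair:
  3B -> 'BBB'
  5A -> 'AAAAA'
  2B -> 'BB'
  8C -> 'CCCCCCCC'
  3C -> 'CCC'

Decoded = BBBAAAAABBCCCCCCCCCCC


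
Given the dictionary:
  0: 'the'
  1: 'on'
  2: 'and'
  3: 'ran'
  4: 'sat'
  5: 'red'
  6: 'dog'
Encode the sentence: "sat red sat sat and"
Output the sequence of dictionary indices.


Look up each word in the dictionary:
  'sat' -> 4
  'red' -> 5
  'sat' -> 4
  'sat' -> 4
  'and' -> 2

Encoded: [4, 5, 4, 4, 2]


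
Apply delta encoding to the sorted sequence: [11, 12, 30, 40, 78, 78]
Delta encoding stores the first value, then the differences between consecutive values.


First value: 11
Deltas:
  12 - 11 = 1
  30 - 12 = 18
  40 - 30 = 10
  78 - 40 = 38
  78 - 78 = 0


Delta encoded: [11, 1, 18, 10, 38, 0]


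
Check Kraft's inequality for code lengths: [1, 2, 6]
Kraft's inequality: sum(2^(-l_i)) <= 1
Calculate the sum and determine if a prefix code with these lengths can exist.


Sum = 2^(-1) + 2^(-2) + 2^(-6)
    = 0.5 + 0.25 + 0.015625
    = 49/64 = 0.765625
Since 0.765625 <= 1, Kraft's inequality IS satisfied.
A prefix code with these lengths CAN exist.

Kraft sum = 0.765625. Satisfied.


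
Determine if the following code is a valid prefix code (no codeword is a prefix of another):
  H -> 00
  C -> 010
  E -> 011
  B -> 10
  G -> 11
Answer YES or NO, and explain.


Checking each pair (does one codeword prefix another?):
  H='00' vs C='010': no prefix
  H='00' vs E='011': no prefix
  H='00' vs B='10': no prefix
  H='00' vs G='11': no prefix
  C='010' vs H='00': no prefix
  C='010' vs E='011': no prefix
  C='010' vs B='10': no prefix
  C='010' vs G='11': no prefix
  E='011' vs H='00': no prefix
  E='011' vs C='010': no prefix
  E='011' vs B='10': no prefix
  E='011' vs G='11': no prefix
  B='10' vs H='00': no prefix
  B='10' vs C='010': no prefix
  B='10' vs E='011': no prefix
  B='10' vs G='11': no prefix
  G='11' vs H='00': no prefix
  G='11' vs C='010': no prefix
  G='11' vs E='011': no prefix
  G='11' vs B='10': no prefix
No violation found over all pairs.

YES -- this is a valid prefix code. No codeword is a prefix of any other codeword.


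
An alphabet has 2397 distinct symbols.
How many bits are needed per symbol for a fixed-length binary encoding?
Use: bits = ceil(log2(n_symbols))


log2(2397) = 11.227
Bracket: 2^11 = 2048 < 2397 <= 2^12 = 4096
So ceil(log2(2397)) = 12

bits = ceil(log2(2397)) = ceil(11.227) = 12 bits


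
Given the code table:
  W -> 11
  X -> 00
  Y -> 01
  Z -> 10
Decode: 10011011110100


Decoding:
10 -> Z
01 -> Y
10 -> Z
11 -> W
11 -> W
01 -> Y
00 -> X


Result: ZYZWWYX


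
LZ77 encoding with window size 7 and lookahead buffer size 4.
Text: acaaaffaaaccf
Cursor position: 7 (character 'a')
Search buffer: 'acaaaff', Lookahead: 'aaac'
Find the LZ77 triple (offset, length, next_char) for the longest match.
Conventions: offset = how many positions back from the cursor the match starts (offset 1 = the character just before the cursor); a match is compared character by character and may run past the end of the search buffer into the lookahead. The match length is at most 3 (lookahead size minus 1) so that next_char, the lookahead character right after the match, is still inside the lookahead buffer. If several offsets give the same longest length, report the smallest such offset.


Try each offset into the search buffer:
  offset=1 (pos 6, char 'f'): match length 0
  offset=2 (pos 5, char 'f'): match length 0
  offset=3 (pos 4, char 'a'): match length 1
  offset=4 (pos 3, char 'a'): match length 2
  offset=5 (pos 2, char 'a'): match length 3
  offset=6 (pos 1, char 'c'): match length 0
  offset=7 (pos 0, char 'a'): match length 1
Longest match has length 3 at offset 5.
next_char = character at position 7 + 3 = 10 -> 'c'

Best match: offset=5, length=3 (matching 'aaa' starting at position 2)
LZ77 triple: (5, 3, 'c')


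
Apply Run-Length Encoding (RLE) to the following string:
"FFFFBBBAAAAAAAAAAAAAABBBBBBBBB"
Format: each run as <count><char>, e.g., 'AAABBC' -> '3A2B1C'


Scanning runs left to right:
  i=0: run of 'F' x 4 -> '4F'
  i=4: run of 'B' x 3 -> '3B'
  i=7: run of 'A' x 14 -> '14A'
  i=21: run of 'B' x 9 -> '9B'

RLE = 4F3B14A9B


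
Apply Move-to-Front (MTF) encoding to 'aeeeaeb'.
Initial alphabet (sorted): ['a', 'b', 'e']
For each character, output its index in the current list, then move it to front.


MTF encoding:
'a': index 0 in ['a', 'b', 'e'] -> ['a', 'b', 'e']
'e': index 2 in ['a', 'b', 'e'] -> ['e', 'a', 'b']
'e': index 0 in ['e', 'a', 'b'] -> ['e', 'a', 'b']
'e': index 0 in ['e', 'a', 'b'] -> ['e', 'a', 'b']
'a': index 1 in ['e', 'a', 'b'] -> ['a', 'e', 'b']
'e': index 1 in ['a', 'e', 'b'] -> ['e', 'a', 'b']
'b': index 2 in ['e', 'a', 'b'] -> ['b', 'e', 'a']


Output: [0, 2, 0, 0, 1, 1, 2]


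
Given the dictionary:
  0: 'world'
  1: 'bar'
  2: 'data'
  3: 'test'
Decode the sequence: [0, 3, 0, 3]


Look up each index in the dictionary:
  0 -> 'world'
  3 -> 'test'
  0 -> 'world'
  3 -> 'test'

Decoded: "world test world test"


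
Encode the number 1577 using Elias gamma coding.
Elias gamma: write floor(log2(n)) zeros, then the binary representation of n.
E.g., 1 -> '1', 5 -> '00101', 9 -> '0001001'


num_bits = floor(log2(1577)) + 1 = 11
leading_zeros = num_bits - 1 = 10
binary(1577) = 11000101001

Elias gamma(1577) = '0000000000' + '11000101001' = 000000000011000101001 (21 bits)


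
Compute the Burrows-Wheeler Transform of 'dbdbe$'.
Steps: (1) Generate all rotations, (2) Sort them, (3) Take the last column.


Rotations (sorted):
  0: $dbdbe -> last char: e
  1: bdbe$d -> last char: d
  2: be$dbd -> last char: d
  3: dbdbe$ -> last char: $
  4: dbe$db -> last char: b
  5: e$dbdb -> last char: b


BWT = edd$bb


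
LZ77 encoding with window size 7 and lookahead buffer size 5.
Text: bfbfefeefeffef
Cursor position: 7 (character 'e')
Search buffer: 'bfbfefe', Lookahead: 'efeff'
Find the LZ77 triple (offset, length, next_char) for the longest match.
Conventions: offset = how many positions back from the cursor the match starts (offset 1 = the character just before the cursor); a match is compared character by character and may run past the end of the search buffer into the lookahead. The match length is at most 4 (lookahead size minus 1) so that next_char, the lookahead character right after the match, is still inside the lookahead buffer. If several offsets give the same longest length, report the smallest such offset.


Try each offset into the search buffer:
  offset=1 (pos 6, char 'e'): match length 1
  offset=2 (pos 5, char 'f'): match length 0
  offset=3 (pos 4, char 'e'): match length 3
  offset=4 (pos 3, char 'f'): match length 0
  offset=5 (pos 2, char 'b'): match length 0
  offset=6 (pos 1, char 'f'): match length 0
  offset=7 (pos 0, char 'b'): match length 0
Longest match has length 3 at offset 3.
next_char = character at position 7 + 3 = 10 -> 'f'

Best match: offset=3, length=3 (matching 'efe' starting at position 4)
LZ77 triple: (3, 3, 'f')


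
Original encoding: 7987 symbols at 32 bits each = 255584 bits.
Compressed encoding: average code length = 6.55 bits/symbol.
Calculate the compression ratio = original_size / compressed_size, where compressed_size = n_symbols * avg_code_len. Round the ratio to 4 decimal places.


original_size = n_symbols * orig_bits = 7987 * 32 = 255584 bits
compressed_size = n_symbols * avg_code_len = 7987 * 6.55 = 52314.85 bits
ratio = original_size / compressed_size = 255584 / 52314.85 = 4.8855

Compression ratio = 4.8855


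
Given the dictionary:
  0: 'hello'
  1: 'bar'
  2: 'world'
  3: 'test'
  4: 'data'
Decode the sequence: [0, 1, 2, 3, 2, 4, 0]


Look up each index in the dictionary:
  0 -> 'hello'
  1 -> 'bar'
  2 -> 'world'
  3 -> 'test'
  2 -> 'world'
  4 -> 'data'
  0 -> 'hello'

Decoded: "hello bar world test world data hello"


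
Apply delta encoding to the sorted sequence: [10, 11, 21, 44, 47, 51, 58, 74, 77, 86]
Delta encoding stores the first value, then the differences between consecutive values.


First value: 10
Deltas:
  11 - 10 = 1
  21 - 11 = 10
  44 - 21 = 23
  47 - 44 = 3
  51 - 47 = 4
  58 - 51 = 7
  74 - 58 = 16
  77 - 74 = 3
  86 - 77 = 9


Delta encoded: [10, 1, 10, 23, 3, 4, 7, 16, 3, 9]


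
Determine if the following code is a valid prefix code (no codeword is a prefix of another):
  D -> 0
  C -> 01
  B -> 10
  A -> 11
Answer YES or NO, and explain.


Checking each pair (does one codeword prefix another?):
  D='0' vs C='01': prefix -- VIOLATION

NO -- this is NOT a valid prefix code. D (0) is a prefix of C (01).


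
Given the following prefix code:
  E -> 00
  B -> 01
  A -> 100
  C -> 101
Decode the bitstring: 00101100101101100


Decoding step by step:
Bits 00 -> E
Bits 101 -> C
Bits 100 -> A
Bits 101 -> C
Bits 101 -> C
Bits 100 -> A


Decoded message: ECACCA


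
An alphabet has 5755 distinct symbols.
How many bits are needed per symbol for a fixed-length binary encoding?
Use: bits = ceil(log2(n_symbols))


log2(5755) = 12.4906
Bracket: 2^12 = 4096 < 5755 <= 2^13 = 8192
So ceil(log2(5755)) = 13

bits = ceil(log2(5755)) = ceil(12.4906) = 13 bits


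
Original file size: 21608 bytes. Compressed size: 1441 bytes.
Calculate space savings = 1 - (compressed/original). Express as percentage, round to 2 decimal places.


ratio = compressed/original = 1441/21608 = 0.066688
savings = 1 - ratio = 1 - 0.066688 = 0.933312
as a percentage: 0.933312 * 100 = 93.33%

Space savings = 1 - 1441/21608 = 93.33%


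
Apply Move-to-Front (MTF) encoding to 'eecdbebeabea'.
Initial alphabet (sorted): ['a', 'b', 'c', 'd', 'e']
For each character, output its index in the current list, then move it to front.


MTF encoding:
'e': index 4 in ['a', 'b', 'c', 'd', 'e'] -> ['e', 'a', 'b', 'c', 'd']
'e': index 0 in ['e', 'a', 'b', 'c', 'd'] -> ['e', 'a', 'b', 'c', 'd']
'c': index 3 in ['e', 'a', 'b', 'c', 'd'] -> ['c', 'e', 'a', 'b', 'd']
'd': index 4 in ['c', 'e', 'a', 'b', 'd'] -> ['d', 'c', 'e', 'a', 'b']
'b': index 4 in ['d', 'c', 'e', 'a', 'b'] -> ['b', 'd', 'c', 'e', 'a']
'e': index 3 in ['b', 'd', 'c', 'e', 'a'] -> ['e', 'b', 'd', 'c', 'a']
'b': index 1 in ['e', 'b', 'd', 'c', 'a'] -> ['b', 'e', 'd', 'c', 'a']
'e': index 1 in ['b', 'e', 'd', 'c', 'a'] -> ['e', 'b', 'd', 'c', 'a']
'a': index 4 in ['e', 'b', 'd', 'c', 'a'] -> ['a', 'e', 'b', 'd', 'c']
'b': index 2 in ['a', 'e', 'b', 'd', 'c'] -> ['b', 'a', 'e', 'd', 'c']
'e': index 2 in ['b', 'a', 'e', 'd', 'c'] -> ['e', 'b', 'a', 'd', 'c']
'a': index 2 in ['e', 'b', 'a', 'd', 'c'] -> ['a', 'e', 'b', 'd', 'c']


Output: [4, 0, 3, 4, 4, 3, 1, 1, 4, 2, 2, 2]


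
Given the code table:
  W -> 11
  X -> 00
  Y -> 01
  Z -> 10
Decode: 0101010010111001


Decoding:
01 -> Y
01 -> Y
01 -> Y
00 -> X
10 -> Z
11 -> W
10 -> Z
01 -> Y


Result: YYYXZWZY


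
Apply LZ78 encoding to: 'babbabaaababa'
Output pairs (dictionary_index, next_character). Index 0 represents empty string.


LZ78 encoding steps:
Dictionary: {0: ''}
Step 1: w='' (idx 0), next='b' -> output (0, 'b'), add 'b' as idx 1
Step 2: w='' (idx 0), next='a' -> output (0, 'a'), add 'a' as idx 2
Step 3: w='b' (idx 1), next='b' -> output (1, 'b'), add 'bb' as idx 3
Step 4: w='a' (idx 2), next='b' -> output (2, 'b'), add 'ab' as idx 4
Step 5: w='a' (idx 2), next='a' -> output (2, 'a'), add 'aa' as idx 5
Step 6: w='ab' (idx 4), next='a' -> output (4, 'a'), add 'aba' as idx 6
Step 7: w='b' (idx 1), next='a' -> output (1, 'a'), add 'ba' as idx 7


Encoded: [(0, 'b'), (0, 'a'), (1, 'b'), (2, 'b'), (2, 'a'), (4, 'a'), (1, 'a')]


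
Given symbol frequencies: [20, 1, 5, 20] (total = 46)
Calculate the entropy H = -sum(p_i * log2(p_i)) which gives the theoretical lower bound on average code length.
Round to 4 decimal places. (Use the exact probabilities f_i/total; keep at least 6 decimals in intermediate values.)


Per-symbol terms -p_i * log2(p_i) with p_i = f_i/46:
  p = 20/46 = 0.434783: log2(p) = -1.201634, -p*log2(p) = 0.522450
  p = 1/46 = 0.021739: log2(p) = -5.523562, -p*log2(p) = 0.120077
  p = 5/46 = 0.108696: log2(p) = -3.201634, -p*log2(p) = 0.348004
  p = 20/46 = 0.434783: log2(p) = -1.201634, -p*log2(p) = 0.522450
H = 0.522450 + 0.120077 + 0.348004 + 0.522450 = 1.512981

H = 1.513 bits/symbol


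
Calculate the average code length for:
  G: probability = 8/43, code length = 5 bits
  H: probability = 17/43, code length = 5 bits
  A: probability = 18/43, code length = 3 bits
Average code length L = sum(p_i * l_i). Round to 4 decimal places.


Weighted contributions p_i * l_i:
  G: (8/43) * 5 = 40/43
  H: (17/43) * 5 = 85/43
  A: (18/43) * 3 = 54/43
Sum = (40 + 85 + 54)/43 = 179/43

L = 179/43 = 4.1628 bits/symbol
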